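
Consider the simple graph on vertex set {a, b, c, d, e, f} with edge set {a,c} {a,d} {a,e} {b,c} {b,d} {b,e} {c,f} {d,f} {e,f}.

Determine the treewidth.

A width-3 tree decomposition is:
Bags: B1 = {a, b, d, f}  B2 = {a, b, e, f}  B3 = {a, b, c, f}
Tree: B1–B2, B2–B3
The largest bag has 4 vertices, giving width 3; this decomposition certifies tw(G) ≤ 3. For the lower bound: the 4 vertex sets {d,f}, {a,e}, {b}, {c} are disjoint, each induces a connected subgraph, and every pair is joined by at least one edge of G. Contracting each set to a single vertex therefore yields K_{4} as a minor, and since treewidth is minor-monotone, tw(G) ≥ tw(K_{4}) = 3. Combining the bounds, tw(G) = 3.

3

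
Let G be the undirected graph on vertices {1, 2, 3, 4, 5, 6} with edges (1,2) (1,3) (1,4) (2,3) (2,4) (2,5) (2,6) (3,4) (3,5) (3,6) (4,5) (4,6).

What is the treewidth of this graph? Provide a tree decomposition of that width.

Every bag has size at most 4, so the width is 4 − 1 = 3 and tw(G) ≤ 3. Conversely, {1, 2, 3, 4} is a clique of size 4, and the vertices of any clique must share a bag in every tree decomposition; so some bag has ≥ 4 vertices and tw(G) ≥ 3. The upper and lower bounds meet at 3, so that is the treewidth.

Treewidth 3.
Bags: B1 = {2, 3, 4, 6}  B2 = {1, 2, 3, 4}  B3 = {2, 3, 4, 5}
Tree: B1–B2, B2–B3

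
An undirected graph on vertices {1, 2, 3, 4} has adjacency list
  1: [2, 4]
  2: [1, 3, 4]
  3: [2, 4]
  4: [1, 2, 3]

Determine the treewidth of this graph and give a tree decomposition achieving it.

Every bag has size at most 3, so the width is 3 − 1 = 2 and tw(G) ≤ 2. On the other hand G contains the 3-clique {1, 2, 4}. A clique must lie in a single bag of any decomposition, so no decomposition can have width below 2. Therefore the treewidth is 2.

Treewidth 2.
Bags: B1 = {1, 2, 4}  B2 = {2, 3, 4}
Tree: B1–B2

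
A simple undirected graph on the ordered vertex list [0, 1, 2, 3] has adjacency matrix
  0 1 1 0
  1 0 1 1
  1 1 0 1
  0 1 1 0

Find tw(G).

2

A width-2 tree decomposition is:
Bags: B1 = {1, 2, 3}  B2 = {0, 1, 2}
Tree: B1–B2
Each bag holds 3 vertices, so the decomposition has width 2, which upper-bounds the treewidth. For the lower bound, the 3 vertices {0, 1, 2} are pairwise adjacent, and any tree decomposition puts a clique entirely inside one bag — forcing width ≥ 2. Therefore the treewidth is 2.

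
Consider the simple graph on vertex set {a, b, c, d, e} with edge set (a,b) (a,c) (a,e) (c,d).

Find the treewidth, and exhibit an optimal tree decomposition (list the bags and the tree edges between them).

Treewidth 1.
One such decomposition:
Bags: B1 = {c, d}  B2 = {a, c}  B3 = {a, b}  B4 = {a, e}
Tree: B1–B2, B2–B3, B3–B4

The largest bag has 2 vertices, giving width 1; this decomposition certifies tw(G) ≤ 1. Since G has at least one edge (e.g. c–d), it is not an edgeless graph, so tw(G) ≥ 1. The upper and lower bounds meet at 1, so that is the treewidth.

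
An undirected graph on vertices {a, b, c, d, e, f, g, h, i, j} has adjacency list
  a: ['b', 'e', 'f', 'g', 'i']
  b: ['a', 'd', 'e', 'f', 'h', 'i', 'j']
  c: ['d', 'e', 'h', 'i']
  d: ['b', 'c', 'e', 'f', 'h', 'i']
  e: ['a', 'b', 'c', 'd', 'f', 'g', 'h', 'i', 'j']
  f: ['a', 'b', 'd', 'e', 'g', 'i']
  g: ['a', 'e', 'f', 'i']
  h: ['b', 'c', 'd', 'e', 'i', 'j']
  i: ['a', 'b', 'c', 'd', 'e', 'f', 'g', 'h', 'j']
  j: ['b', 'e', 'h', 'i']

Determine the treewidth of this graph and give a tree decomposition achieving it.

Treewidth 4.
Bags: B1 = {b, d, e, h, i}  B2 = {c, d, e, h, i}  B3 = {b, d, e, f, i}  B4 = {b, e, h, i, j}  B5 = {a, b, e, f, i}  B6 = {a, e, f, g, i}
Tree: B1–B2, B1–B3, B1–B4, B3–B5, B5–B6

The largest bag has 5 vertices, giving width 4; this decomposition certifies tw(G) ≤ 4. Conversely, {a, e, f, g, i} is a clique of size 5, and the vertices of any clique must share a bag in every tree decomposition; so some bag has ≥ 5 vertices and tw(G) ≥ 4. Combining the bounds, tw(G) = 4.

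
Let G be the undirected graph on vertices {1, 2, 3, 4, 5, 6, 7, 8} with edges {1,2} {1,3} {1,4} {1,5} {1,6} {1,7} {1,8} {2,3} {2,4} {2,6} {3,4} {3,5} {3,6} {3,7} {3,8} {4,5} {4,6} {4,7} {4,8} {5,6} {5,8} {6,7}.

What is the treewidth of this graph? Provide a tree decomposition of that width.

The largest bag has 5 vertices, giving width 4; this decomposition certifies tw(G) ≤ 4. On the other hand G contains the 5-clique {1, 3, 4, 5, 8}. A clique must lie in a single bag of any decomposition, so no decomposition can have width below 4. The upper and lower bounds meet at 4, so that is the treewidth.

Treewidth 4.
Bags: B1 = {1, 3, 4, 6, 7}  B2 = {1, 3, 4, 5, 6}  B3 = {1, 2, 3, 4, 6}  B4 = {1, 3, 4, 5, 8}
Tree: B1–B2, B1–B3, B2–B4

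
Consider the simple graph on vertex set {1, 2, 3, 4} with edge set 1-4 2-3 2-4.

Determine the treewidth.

1

A width-1 tree decomposition is:
Bags: B1 = {1, 4}  B2 = {2, 4}  B3 = {2, 3}
Tree: B1–B2, B2–B3
Every bag has size at most 2, so the width is 2 − 1 = 1 and tw(G) ≤ 1. Since G has at least one edge (e.g. 1–4), it is not an edgeless graph, so tw(G) ≥ 1. Therefore the treewidth is 1.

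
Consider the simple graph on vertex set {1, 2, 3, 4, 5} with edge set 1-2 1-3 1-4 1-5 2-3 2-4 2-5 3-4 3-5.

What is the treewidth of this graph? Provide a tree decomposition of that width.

Treewidth 3.
One such decomposition:
Bags: B1 = {1, 2, 3, 5}  B2 = {1, 2, 3, 4}
Tree: B1–B2

Each bag holds 4 vertices, so the decomposition has width 3, which upper-bounds the treewidth. On the other hand G contains the 4-clique {1, 2, 3, 4}. A clique must lie in a single bag of any decomposition, so no decomposition can have width below 3. Hence tw(G) = 3 exactly.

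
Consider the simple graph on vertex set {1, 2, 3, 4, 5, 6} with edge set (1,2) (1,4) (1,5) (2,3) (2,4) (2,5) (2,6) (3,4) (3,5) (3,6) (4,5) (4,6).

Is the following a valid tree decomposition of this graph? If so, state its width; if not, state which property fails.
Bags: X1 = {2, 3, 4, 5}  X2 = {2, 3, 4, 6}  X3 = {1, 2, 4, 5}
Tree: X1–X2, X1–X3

Yes; width 3.

Checking the three conditions: (i) the bags cover all of {1, 2, 3, 4, 5, 6}; (ii) for each edge, some bag contains both endpoints; (iii) the bags containing any fixed vertex form a subtree. All hold, so the decomposition is valid with width 4 − 1 = 3.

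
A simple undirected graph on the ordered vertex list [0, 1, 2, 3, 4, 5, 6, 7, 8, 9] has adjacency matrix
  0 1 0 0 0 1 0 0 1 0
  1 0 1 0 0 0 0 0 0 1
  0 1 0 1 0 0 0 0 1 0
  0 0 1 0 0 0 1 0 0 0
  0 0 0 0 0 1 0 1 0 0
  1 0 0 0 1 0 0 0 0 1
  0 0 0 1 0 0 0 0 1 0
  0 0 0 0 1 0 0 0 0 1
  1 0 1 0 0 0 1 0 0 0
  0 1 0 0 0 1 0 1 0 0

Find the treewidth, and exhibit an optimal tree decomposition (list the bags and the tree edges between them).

Treewidth 2.
One such decomposition:
Bags: B1 = {3, 6, 8}  B2 = {2, 3, 8}  B3 = {0, 2, 8}  B4 = {0, 1, 2}  B5 = {0, 1, 5}  B6 = {1, 5, 9}  B7 = {4, 5, 9}  B8 = {4, 7, 9}
Tree: B1–B2, B2–B3, B3–B4, B4–B5, B5–B6, B6–B7, B7–B8

Every bag has size at most 3, so the width is 3 − 1 = 2 and tw(G) ≤ 2. Since 6–3–2–8–6 is a cycle in G, G is not acyclic. Forests are exactly the graphs of treewidth ≤ 1, so tw(G) ≥ 2. Hence tw(G) = 2 exactly.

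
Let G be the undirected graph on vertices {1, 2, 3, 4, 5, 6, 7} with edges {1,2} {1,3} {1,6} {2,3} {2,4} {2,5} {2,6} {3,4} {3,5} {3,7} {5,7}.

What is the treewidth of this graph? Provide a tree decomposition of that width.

Treewidth 2.
One optimal decomposition is:
Bags: B1 = {1, 2, 3}  B2 = {1, 2, 6}  B3 = {2, 3, 5}  B4 = {3, 5, 7}  B5 = {2, 3, 4}
Tree: B1–B2, B1–B3, B3–B4, B3–B5

Each bag holds 3 vertices, so the decomposition has width 2, which upper-bounds the treewidth. For the lower bound, the 3 vertices {1, 2, 3} are pairwise adjacent, and any tree decomposition puts a clique entirely inside one bag — forcing width ≥ 2. Therefore the treewidth is 2.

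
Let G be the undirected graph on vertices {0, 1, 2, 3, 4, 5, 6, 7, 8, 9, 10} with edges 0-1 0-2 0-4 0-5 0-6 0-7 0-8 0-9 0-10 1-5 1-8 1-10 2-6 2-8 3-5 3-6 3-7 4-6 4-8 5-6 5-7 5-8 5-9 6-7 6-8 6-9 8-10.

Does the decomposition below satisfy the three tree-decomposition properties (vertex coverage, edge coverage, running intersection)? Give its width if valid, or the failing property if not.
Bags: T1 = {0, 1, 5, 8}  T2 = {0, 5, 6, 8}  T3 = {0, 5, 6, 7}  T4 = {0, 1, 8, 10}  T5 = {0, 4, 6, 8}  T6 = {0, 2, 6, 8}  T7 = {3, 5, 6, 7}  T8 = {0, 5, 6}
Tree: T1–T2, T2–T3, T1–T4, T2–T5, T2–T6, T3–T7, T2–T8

No — vertex 9 appears in no bag.

A tree decomposition must satisfy three properties: every vertex lies in some bag; for every edge, both endpoints lie together in some bag; and for every vertex, the bags containing it form a connected subtree. Here vertex 9 appears in no bag, so the decomposition is invalid.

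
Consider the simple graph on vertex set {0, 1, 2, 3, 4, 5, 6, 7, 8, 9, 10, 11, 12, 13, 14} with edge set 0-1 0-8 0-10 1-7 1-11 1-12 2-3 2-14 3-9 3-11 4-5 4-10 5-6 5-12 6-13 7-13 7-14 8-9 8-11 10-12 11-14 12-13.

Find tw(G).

A width-3 tree decomposition is:
Bags: B1 = {2, 3, 8, 9}  B2 = {2, 3, 8, 11}  B3 = {2, 8, 11, 14}  B4 = {0, 8, 11, 14}  B5 = {0, 1, 11, 14}  B6 = {0, 1, 7, 14}  B7 = {0, 1, 7, 10}  B8 = {1, 7, 10, 12}  B9 = {7, 10, 12, 13}  B10 = {4, 10, 12, 13}  B11 = {4, 5, 12, 13}  B12 = {4, 5, 6, 13}
Tree: B1–B2, B2–B3, B3–B4, B4–B5, B5–B6, B6–B7, B7–B8, B8–B9, B9–B10, B10–B11, B11–B12
Each bag holds 4 vertices, so the decomposition has width 3, which upper-bounds the treewidth. For the lower bound: the 4 vertex sets {2,3,9}, {8}, {11}, {0,1,7,14} are disjoint, each induces a connected subgraph, and every pair is joined by at least one edge of G. Contracting each set to a single vertex therefore yields K_{4} as a minor, and since treewidth is minor-monotone, tw(G) ≥ tw(K_{4}) = 3. Therefore the treewidth is 3.

3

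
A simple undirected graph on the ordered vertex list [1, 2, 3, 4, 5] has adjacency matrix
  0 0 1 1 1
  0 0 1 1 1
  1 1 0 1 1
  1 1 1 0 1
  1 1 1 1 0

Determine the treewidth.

A width-3 tree decomposition is:
Bags: B1 = {2, 3, 4, 5}  B2 = {1, 3, 4, 5}
Tree: B1–B2
The largest bag has 4 vertices, giving width 3; this decomposition certifies tw(G) ≤ 3. On the other hand G contains the 4-clique {1, 3, 4, 5}. A clique must lie in a single bag of any decomposition, so no decomposition can have width below 3. The upper and lower bounds meet at 3, so that is the treewidth.

3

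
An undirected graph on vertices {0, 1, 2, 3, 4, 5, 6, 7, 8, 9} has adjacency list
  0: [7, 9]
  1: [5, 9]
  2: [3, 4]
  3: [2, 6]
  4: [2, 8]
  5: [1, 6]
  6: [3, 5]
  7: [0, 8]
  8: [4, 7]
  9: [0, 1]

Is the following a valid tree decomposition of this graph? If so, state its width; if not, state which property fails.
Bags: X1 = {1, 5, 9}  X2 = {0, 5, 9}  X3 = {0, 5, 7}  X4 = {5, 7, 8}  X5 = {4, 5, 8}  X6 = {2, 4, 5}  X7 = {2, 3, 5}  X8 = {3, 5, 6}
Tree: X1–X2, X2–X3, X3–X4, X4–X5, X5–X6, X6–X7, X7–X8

Every vertex of G appears in some bag (union = {0, 1, 2, 3, 4, 5, 6, 7, 8, 9}); every edge is covered by a bag; and for each vertex v the set of bags containing v is connected in the bag tree. The decomposition is therefore valid. The largest bag has 3 vertices, so the width is 2.

Yes; width 2.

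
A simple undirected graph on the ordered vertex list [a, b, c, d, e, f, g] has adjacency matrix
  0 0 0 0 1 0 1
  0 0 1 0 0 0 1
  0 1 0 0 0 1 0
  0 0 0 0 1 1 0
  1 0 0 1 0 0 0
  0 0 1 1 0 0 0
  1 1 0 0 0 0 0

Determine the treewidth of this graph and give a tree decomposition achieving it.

Every bag has size at most 3, so the width is 3 − 1 = 2 and tw(G) ≤ 2. The edges d–f–c–b–g–a–e–d form a cycle, so G is not a tree and its treewidth is at least 2. Therefore the treewidth is 2.

Treewidth 2.
One optimal decomposition is:
Bags: B1 = {c, d, f}  B2 = {b, c, d}  B3 = {b, d, g}  B4 = {a, d, g}  B5 = {a, d, e}
Tree: B1–B2, B2–B3, B3–B4, B4–B5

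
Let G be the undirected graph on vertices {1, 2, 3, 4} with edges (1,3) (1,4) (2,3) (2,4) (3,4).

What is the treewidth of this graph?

A width-2 tree decomposition is:
Bags: B1 = {1, 3, 4}  B2 = {2, 3, 4}
Tree: B1–B2
Every bag has size at most 3, so the width is 3 − 1 = 2 and tw(G) ≤ 2. Conversely, {1, 3, 4} is a clique of size 3, and the vertices of any clique must share a bag in every tree decomposition; so some bag has ≥ 3 vertices and tw(G) ≥ 2. Therefore the treewidth is 2.

2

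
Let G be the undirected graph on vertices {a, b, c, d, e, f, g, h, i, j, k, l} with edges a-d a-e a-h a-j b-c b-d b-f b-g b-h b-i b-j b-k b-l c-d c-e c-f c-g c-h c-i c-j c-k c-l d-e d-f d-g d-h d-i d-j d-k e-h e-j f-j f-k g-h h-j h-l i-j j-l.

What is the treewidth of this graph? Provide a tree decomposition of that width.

Treewidth 4.
One such decomposition:
Bags: B1 = {b, c, d, h, j}  B2 = {b, c, d, f, j}  B3 = {c, d, e, h, j}  B4 = {a, d, e, h, j}  B5 = {b, c, h, j, l}  B6 = {b, c, d, g, h}  B7 = {b, c, d, f, k}  B8 = {b, c, d, i, j}
Tree: B1–B2, B1–B3, B3–B4, B1–B5, B1–B6, B2–B7, B2–B8

Each bag holds 5 vertices, so the decomposition has width 4, which upper-bounds the treewidth. For the lower bound, the 5 vertices {c, d, e, h, j} are pairwise adjacent, and any tree decomposition puts a clique entirely inside one bag — forcing width ≥ 4. The upper and lower bounds meet at 4, so that is the treewidth.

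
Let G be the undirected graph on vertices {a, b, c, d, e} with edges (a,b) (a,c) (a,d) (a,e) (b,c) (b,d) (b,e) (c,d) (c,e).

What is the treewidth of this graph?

3

A width-3 tree decomposition is:
Bags: B1 = {a, b, c, d}  B2 = {a, b, c, e}
Tree: B1–B2
Each bag holds 4 vertices, so the decomposition has width 3, which upper-bounds the treewidth. Conversely, {a, b, c, d} is a clique of size 4, and the vertices of any clique must share a bag in every tree decomposition; so some bag has ≥ 4 vertices and tw(G) ≥ 3. Therefore the treewidth is 3.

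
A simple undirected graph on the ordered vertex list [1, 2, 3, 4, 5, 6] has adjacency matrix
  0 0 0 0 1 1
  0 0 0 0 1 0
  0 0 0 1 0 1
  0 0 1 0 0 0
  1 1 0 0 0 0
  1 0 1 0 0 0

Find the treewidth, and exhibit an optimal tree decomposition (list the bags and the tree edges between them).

The largest bag has 2 vertices, giving width 1; this decomposition certifies tw(G) ≤ 1. Any graph with an edge has treewidth ≥ 1, and G has the edge 2–5. Combining the bounds, tw(G) = 1.

Treewidth 1.
One optimal decomposition is:
Bags: B1 = {2, 5}  B2 = {1, 5}  B3 = {1, 6}  B4 = {3, 6}  B5 = {3, 4}
Tree: B1–B2, B2–B3, B3–B4, B4–B5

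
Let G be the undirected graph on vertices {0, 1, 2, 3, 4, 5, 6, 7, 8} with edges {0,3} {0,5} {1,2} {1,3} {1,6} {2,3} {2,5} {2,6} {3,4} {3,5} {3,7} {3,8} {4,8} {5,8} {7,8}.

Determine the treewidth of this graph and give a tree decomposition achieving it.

The largest bag has 3 vertices, giving width 2; this decomposition certifies tw(G) ≤ 2. For the lower bound, the 3 vertices {1, 2, 3} are pairwise adjacent, and any tree decomposition puts a clique entirely inside one bag — forcing width ≥ 2. Hence tw(G) = 2 exactly.

Treewidth 2.
One optimal decomposition is:
Bags: B1 = {2, 3, 5}  B2 = {0, 3, 5}  B3 = {1, 2, 3}  B4 = {3, 5, 8}  B5 = {3, 7, 8}  B6 = {3, 4, 8}  B7 = {1, 2, 6}
Tree: B1–B2, B1–B3, B1–B4, B4–B5, B5–B6, B3–B7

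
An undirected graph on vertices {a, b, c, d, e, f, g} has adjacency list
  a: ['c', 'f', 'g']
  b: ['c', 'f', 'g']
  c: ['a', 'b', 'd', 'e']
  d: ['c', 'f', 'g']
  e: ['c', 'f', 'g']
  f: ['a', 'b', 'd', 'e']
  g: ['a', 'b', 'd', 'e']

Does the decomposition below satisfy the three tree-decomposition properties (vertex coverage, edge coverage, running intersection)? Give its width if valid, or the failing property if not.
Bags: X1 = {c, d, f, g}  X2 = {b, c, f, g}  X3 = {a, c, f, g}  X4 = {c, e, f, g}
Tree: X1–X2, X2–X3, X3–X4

Every vertex of G appears in some bag (union = {a, b, c, d, e, f, g}); every edge is covered by a bag; and for each vertex v the set of bags containing v is connected in the bag tree. The decomposition is therefore valid. The largest bag has 4 vertices, so the width is 3.

Yes; width 3.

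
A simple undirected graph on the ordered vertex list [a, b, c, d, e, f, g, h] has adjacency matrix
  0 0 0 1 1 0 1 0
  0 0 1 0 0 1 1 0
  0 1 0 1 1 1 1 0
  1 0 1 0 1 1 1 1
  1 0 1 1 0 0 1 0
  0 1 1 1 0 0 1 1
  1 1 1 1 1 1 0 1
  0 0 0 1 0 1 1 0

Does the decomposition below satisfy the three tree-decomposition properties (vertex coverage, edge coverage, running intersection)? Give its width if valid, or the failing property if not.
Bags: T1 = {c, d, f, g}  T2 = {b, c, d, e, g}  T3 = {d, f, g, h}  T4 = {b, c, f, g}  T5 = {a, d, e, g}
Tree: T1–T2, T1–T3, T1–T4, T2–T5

A tree decomposition must satisfy three properties: every vertex lies in some bag; for every edge, both endpoints lie together in some bag; and for every vertex, the bags containing it form a connected subtree. Here bags containing vertex b are not connected in the tree, so the decomposition is invalid.

No — bags containing vertex b are not connected in the tree.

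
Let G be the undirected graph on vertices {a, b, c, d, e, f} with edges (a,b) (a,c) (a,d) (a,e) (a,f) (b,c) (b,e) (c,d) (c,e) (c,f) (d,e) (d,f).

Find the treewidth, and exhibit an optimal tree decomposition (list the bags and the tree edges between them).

Treewidth 3.
One optimal decomposition is:
Bags: B1 = {a, b, c, e}  B2 = {a, c, d, e}  B3 = {a, c, d, f}
Tree: B1–B2, B2–B3

Every bag has size at most 4, so the width is 4 − 1 = 3 and tw(G) ≤ 3. Conversely, {a, c, d, e} is a clique of size 4, and the vertices of any clique must share a bag in every tree decomposition; so some bag has ≥ 4 vertices and tw(G) ≥ 3. The upper and lower bounds meet at 3, so that is the treewidth.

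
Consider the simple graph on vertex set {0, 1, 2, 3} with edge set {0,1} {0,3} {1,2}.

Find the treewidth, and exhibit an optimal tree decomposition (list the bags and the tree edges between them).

Treewidth 1.
Bags: B1 = {1, 2}  B2 = {0, 1}  B3 = {0, 3}
Tree: B1–B2, B2–B3

Each bag holds 2 vertices, so the decomposition has width 1, which upper-bounds the treewidth. Any graph with an edge has treewidth ≥ 1, and G has the edge 2–1. Therefore the treewidth is 1.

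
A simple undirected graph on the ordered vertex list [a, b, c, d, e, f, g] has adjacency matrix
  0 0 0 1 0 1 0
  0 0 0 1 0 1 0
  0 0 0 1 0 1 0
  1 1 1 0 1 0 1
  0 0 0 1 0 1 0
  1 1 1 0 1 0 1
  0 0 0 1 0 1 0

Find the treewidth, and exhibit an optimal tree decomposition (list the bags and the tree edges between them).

The largest bag has 3 vertices, giving width 2; this decomposition certifies tw(G) ≤ 2. The edges f–c–d–g–f form a cycle, so G is not a tree and its treewidth is at least 2. Therefore the treewidth is 2.

Treewidth 2.
One such decomposition:
Bags: B1 = {c, d, f}  B2 = {d, f, g}  B3 = {d, e, f}  B4 = {a, d, f}  B5 = {b, d, f}
Tree: B1–B2, B2–B3, B3–B4, B4–B5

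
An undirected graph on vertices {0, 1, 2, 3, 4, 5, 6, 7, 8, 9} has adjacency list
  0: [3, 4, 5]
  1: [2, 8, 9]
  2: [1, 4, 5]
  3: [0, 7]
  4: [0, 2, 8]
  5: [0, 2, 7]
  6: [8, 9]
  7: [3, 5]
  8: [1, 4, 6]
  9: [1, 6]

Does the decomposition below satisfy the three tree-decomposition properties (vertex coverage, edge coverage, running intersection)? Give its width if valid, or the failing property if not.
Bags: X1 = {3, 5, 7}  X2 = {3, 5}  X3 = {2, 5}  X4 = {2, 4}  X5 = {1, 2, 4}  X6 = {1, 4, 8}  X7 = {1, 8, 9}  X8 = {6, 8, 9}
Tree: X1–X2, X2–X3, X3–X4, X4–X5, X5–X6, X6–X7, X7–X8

A tree decomposition must satisfy three properties: every vertex lies in some bag; for every edge, both endpoints lie together in some bag; and for every vertex, the bags containing it form a connected subtree. Here vertex 0 appears in no bag, so the decomposition is invalid.

No — vertex 0 appears in no bag.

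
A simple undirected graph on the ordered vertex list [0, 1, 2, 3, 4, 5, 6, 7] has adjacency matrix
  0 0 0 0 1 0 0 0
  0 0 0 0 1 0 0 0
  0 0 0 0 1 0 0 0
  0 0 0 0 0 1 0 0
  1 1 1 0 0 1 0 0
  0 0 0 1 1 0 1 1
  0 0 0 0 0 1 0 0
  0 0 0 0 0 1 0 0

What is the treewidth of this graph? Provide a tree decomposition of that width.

Each bag holds 2 vertices, so the decomposition has width 1, which upper-bounds the treewidth. Any graph with an edge has treewidth ≥ 1, and G has the edge 0–4. Therefore the treewidth is 1.

Treewidth 1.
One optimal decomposition is:
Bags: B1 = {0, 4}  B2 = {4, 5}  B3 = {5, 7}  B4 = {3, 5}  B5 = {2, 4}  B6 = {5, 6}  B7 = {1, 4}
Tree: B1–B2, B2–B3, B3–B4, B1–B5, B3–B6, B2–B7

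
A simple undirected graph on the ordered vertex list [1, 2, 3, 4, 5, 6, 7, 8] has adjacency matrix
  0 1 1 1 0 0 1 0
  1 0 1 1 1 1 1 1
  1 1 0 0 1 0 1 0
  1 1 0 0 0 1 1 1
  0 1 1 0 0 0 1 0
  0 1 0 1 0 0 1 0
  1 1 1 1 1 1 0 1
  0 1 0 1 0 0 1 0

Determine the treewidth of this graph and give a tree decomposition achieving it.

Treewidth 3.
Bags: B1 = {1, 2, 4, 7}  B2 = {2, 4, 6, 7}  B3 = {1, 2, 3, 7}  B4 = {2, 4, 7, 8}  B5 = {2, 3, 5, 7}
Tree: B1–B2, B1–B3, B2–B4, B3–B5

Every bag has size at most 4, so the width is 4 − 1 = 3 and tw(G) ≤ 3. Conversely, {1, 2, 3, 7} is a clique of size 4, and the vertices of any clique must share a bag in every tree decomposition; so some bag has ≥ 4 vertices and tw(G) ≥ 3. Therefore the treewidth is 3.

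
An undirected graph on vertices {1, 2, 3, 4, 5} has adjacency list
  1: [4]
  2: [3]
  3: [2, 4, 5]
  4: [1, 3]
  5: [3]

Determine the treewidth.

A width-1 tree decomposition is:
Bags: B1 = {3, 4}  B2 = {1, 4}  B3 = {2, 3}  B4 = {3, 5}
Tree: B1–B2, B1–B3, B3–B4
The largest bag has 2 vertices, giving width 1; this decomposition certifies tw(G) ≤ 1. Any graph with an edge has treewidth ≥ 1, and G has the edge 4–3. The upper and lower bounds meet at 1, so that is the treewidth.

1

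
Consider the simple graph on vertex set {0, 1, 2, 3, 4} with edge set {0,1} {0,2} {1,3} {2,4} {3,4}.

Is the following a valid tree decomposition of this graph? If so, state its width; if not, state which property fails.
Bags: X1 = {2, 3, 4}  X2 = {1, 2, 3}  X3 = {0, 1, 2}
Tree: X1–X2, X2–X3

Every vertex of G appears in some bag (union = {0, 1, 2, 3, 4}); every edge is covered by a bag; and for each vertex v the set of bags containing v is connected in the bag tree. The decomposition is therefore valid. The largest bag has 3 vertices, so the width is 2.

Yes; width 2.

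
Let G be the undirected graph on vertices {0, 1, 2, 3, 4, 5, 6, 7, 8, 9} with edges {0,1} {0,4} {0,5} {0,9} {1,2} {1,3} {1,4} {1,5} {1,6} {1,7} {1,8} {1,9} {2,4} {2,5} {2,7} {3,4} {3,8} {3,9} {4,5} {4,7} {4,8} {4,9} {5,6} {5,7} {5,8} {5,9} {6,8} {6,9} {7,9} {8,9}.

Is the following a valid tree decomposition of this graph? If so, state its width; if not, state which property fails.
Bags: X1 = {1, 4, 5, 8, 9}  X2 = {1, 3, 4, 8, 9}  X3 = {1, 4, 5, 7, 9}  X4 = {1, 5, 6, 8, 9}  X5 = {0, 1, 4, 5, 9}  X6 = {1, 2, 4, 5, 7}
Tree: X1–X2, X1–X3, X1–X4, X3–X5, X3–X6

Yes; width 4.

Checking the three conditions: (i) the bags cover all of {0, 1, 2, 3, 4, 5, 6, 7, 8, 9}; (ii) for each edge, some bag contains both endpoints; (iii) the bags containing any fixed vertex form a subtree. All hold, so the decomposition is valid with width 5 − 1 = 4.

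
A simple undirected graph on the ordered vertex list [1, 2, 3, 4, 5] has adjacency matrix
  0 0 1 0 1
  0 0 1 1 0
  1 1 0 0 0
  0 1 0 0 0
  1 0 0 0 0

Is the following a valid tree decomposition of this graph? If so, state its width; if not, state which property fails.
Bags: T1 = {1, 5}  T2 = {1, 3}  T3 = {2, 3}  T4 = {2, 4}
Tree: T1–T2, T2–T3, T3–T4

Yes; width 1.

Every vertex of G appears in some bag (union = {1, 2, 3, 4, 5}); every edge is covered by a bag; and for each vertex v the set of bags containing v is connected in the bag tree. The decomposition is therefore valid. The largest bag has 2 vertices, so the width is 1.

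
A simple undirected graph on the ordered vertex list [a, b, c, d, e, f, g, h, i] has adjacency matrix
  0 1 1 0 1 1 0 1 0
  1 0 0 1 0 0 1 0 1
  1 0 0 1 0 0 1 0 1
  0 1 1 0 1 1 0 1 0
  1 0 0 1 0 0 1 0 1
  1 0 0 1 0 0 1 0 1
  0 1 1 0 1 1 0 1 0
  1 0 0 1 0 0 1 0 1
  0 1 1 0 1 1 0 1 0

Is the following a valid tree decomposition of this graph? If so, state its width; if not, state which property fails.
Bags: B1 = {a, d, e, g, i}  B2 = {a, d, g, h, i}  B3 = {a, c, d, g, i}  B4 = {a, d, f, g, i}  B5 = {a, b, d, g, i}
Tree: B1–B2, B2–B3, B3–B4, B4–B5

Yes; width 4.

Every vertex of G appears in some bag (union = {a, b, c, d, e, f, g, h, i}); every edge is covered by a bag; and for each vertex v the set of bags containing v is connected in the bag tree. The decomposition is therefore valid. The largest bag has 5 vertices, so the width is 4.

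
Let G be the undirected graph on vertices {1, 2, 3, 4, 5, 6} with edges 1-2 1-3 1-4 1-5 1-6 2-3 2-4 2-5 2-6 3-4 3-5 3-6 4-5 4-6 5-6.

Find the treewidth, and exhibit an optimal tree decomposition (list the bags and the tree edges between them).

Treewidth 5.
One such decomposition:
Bags: B1 = {1, 2, 3, 4, 5, 6}
Tree: (single bag)

With just one bag of size 6, the width is 6 − 1 = 5, so tw(G) ≤ 5. For the lower bound, the 6 vertices {1, 2, 3, 4, 5, 6} are pairwise adjacent, and any tree decomposition puts a clique entirely inside one bag — forcing width ≥ 5. Therefore the treewidth is 5.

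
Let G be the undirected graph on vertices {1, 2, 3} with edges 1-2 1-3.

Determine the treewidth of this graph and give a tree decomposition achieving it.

The largest bag has 2 vertices, giving width 1; this decomposition certifies tw(G) ≤ 1. Since G has at least one edge (e.g. 1–2), it is not an edgeless graph, so tw(G) ≥ 1. Combining the bounds, tw(G) = 1.

Treewidth 1.
One such decomposition:
Bags: B1 = {1, 2}  B2 = {1, 3}
Tree: B1–B2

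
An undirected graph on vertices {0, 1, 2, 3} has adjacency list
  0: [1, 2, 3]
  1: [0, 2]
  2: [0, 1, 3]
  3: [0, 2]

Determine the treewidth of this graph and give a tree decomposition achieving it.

Treewidth 2.
Bags: B1 = {0, 1, 2}  B2 = {0, 2, 3}
Tree: B1–B2

Each bag holds 3 vertices, so the decomposition has width 2, which upper-bounds the treewidth. On the other hand G contains the 3-clique {0, 1, 2}. A clique must lie in a single bag of any decomposition, so no decomposition can have width below 2. The upper and lower bounds meet at 2, so that is the treewidth.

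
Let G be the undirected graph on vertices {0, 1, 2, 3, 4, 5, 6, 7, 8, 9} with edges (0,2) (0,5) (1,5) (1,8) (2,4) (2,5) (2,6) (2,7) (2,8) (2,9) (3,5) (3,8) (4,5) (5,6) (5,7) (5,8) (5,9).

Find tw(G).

A width-2 tree decomposition is:
Bags: B1 = {2, 5, 6}  B2 = {2, 5, 9}  B3 = {2, 5, 8}  B4 = {2, 5, 7}  B5 = {2, 4, 5}  B6 = {0, 2, 5}  B7 = {3, 5, 8}  B8 = {1, 5, 8}
Tree: B1–B2, B1–B3, B2–B4, B1–B5, B5–B6, B3–B7, B7–B8
The largest bag has 3 vertices, giving width 2; this decomposition certifies tw(G) ≤ 2. On the other hand G contains the 3-clique {1, 5, 8}. A clique must lie in a single bag of any decomposition, so no decomposition can have width below 2. The upper and lower bounds meet at 2, so that is the treewidth.

2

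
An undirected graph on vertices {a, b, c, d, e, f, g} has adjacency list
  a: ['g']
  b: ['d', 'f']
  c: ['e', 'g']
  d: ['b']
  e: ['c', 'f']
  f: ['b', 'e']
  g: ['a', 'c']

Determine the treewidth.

1

A width-1 tree decomposition is:
Bags: B1 = {b, d}  B2 = {b, f}  B3 = {e, f}  B4 = {c, e}  B5 = {c, g}  B6 = {a, g}
Tree: B1–B2, B2–B3, B3–B4, B4–B5, B5–B6
Each bag holds 2 vertices, so the decomposition has width 1, which upper-bounds the treewidth. G has an edge, so its treewidth is at least 1. Combining the bounds, tw(G) = 1.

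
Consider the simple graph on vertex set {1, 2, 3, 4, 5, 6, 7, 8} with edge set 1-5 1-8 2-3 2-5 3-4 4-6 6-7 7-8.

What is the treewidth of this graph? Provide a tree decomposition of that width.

Every bag has size at most 3, so the width is 3 − 1 = 2 and tw(G) ≤ 2. The edges 7–8–1–5–2–3–4–6–7 form a cycle, so G is not a tree and its treewidth is at least 2. The upper and lower bounds meet at 2, so that is the treewidth.

Treewidth 2.
One such decomposition:
Bags: B1 = {1, 7, 8}  B2 = {1, 5, 7}  B3 = {2, 5, 7}  B4 = {2, 3, 7}  B5 = {3, 4, 7}  B6 = {4, 6, 7}
Tree: B1–B2, B2–B3, B3–B4, B4–B5, B5–B6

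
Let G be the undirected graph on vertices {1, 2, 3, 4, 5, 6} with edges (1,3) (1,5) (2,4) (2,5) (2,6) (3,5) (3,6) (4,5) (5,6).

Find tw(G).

2

A width-2 tree decomposition is:
Bags: B1 = {3, 5, 6}  B2 = {2, 5, 6}  B3 = {1, 3, 5}  B4 = {2, 4, 5}
Tree: B1–B2, B1–B3, B2–B4
The largest bag has 3 vertices, giving width 2; this decomposition certifies tw(G) ≤ 2. Conversely, {1, 3, 5} is a clique of size 3, and the vertices of any clique must share a bag in every tree decomposition; so some bag has ≥ 3 vertices and tw(G) ≥ 2. Hence tw(G) = 2 exactly.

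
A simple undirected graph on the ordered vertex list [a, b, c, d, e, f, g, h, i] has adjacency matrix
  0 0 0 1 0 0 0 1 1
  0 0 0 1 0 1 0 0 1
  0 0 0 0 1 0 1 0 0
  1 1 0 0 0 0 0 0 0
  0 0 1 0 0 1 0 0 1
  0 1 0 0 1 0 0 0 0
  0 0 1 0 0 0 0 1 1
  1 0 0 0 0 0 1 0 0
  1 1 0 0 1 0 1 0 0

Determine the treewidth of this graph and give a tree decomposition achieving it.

Treewidth 3.
One optimal decomposition is:
Bags: B1 = {b, c, e, f}  B2 = {b, c, e, i}  B3 = {b, c, g, i}  B4 = {b, d, g, i}  B5 = {a, d, g, i}  B6 = {a, d, g, h}
Tree: B1–B2, B2–B3, B3–B4, B4–B5, B5–B6

Every bag has size at most 4, so the width is 4 − 1 = 3 and tw(G) ≤ 3. For the lower bound: the 4 vertex sets {c,e,f}, {b}, {i}, {a,d,g,h} are disjoint, each induces a connected subgraph, and every pair is joined by at least one edge of G. Contracting each set to a single vertex therefore yields K_{4} as a minor, and since treewidth is minor-monotone, tw(G) ≥ tw(K_{4}) = 3. Therefore the treewidth is 3.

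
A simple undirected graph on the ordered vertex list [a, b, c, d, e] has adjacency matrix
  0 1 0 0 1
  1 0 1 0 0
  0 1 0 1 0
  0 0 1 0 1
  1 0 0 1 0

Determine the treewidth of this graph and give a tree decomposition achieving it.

The largest bag has 3 vertices, giving width 2; this decomposition certifies tw(G) ≤ 2. The edges d–e–a–b–c–d form a cycle, so G is not a tree and its treewidth is at least 2. Combining the bounds, tw(G) = 2.

Treewidth 2.
One optimal decomposition is:
Bags: B1 = {a, d, e}  B2 = {a, b, d}  B3 = {b, c, d}
Tree: B1–B2, B2–B3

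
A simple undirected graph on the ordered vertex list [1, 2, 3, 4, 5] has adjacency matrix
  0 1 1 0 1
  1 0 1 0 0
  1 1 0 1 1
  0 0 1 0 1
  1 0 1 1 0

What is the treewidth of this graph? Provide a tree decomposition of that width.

Every bag has size at most 3, so the width is 3 − 1 = 2 and tw(G) ≤ 2. For the lower bound, the 3 vertices {1, 2, 3} are pairwise adjacent, and any tree decomposition puts a clique entirely inside one bag — forcing width ≥ 2. Combining the bounds, tw(G) = 2.

Treewidth 2.
Bags: B1 = {3, 4, 5}  B2 = {1, 3, 5}  B3 = {1, 2, 3}
Tree: B1–B2, B2–B3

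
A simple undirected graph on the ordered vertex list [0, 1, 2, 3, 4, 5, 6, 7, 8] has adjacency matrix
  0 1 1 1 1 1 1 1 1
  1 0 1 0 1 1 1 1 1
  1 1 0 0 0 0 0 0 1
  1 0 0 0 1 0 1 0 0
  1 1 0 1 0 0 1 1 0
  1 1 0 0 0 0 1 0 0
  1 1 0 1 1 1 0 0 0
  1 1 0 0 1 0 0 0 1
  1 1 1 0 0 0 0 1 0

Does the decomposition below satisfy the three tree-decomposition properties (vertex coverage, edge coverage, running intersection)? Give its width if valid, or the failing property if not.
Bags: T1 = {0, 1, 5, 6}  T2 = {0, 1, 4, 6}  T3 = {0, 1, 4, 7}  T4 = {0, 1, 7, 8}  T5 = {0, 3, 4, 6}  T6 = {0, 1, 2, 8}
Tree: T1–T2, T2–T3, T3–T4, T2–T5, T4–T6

Yes; width 3.

Vertex coverage: the bags together contain {0, 1, 2, 3, 4, 5, 6, 7, 8}, the full vertex set. Edge coverage: each edge of G has both endpoints in at least one bag. Running intersection: for every vertex, the bags containing it form a connected subtree. All three properties hold, so this is a valid tree decomposition of width max|bag| − 1 = 3, and hence tw(G) ≤ 3.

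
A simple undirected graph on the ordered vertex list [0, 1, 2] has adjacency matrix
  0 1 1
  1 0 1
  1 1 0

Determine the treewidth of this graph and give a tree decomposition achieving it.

A single bag containing all 3 vertices is trivially a valid decomposition of width 2. Conversely, {0, 1, 2} is a clique of size 3, and the vertices of any clique must share a bag in every tree decomposition; so some bag has ≥ 3 vertices and tw(G) ≥ 2. Combining the bounds, tw(G) = 2.

Treewidth 2.
One optimal decomposition is:
Bags: B1 = {0, 1, 2}
Tree: (single bag)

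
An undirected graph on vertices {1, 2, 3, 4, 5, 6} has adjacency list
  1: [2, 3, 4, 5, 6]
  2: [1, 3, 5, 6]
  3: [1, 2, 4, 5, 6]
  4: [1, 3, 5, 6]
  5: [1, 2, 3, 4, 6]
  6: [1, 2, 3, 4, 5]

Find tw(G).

4

A width-4 tree decomposition is:
Bags: B1 = {1, 2, 3, 5, 6}  B2 = {1, 3, 4, 5, 6}
Tree: B1–B2
Each bag holds 5 vertices, so the decomposition has width 4, which upper-bounds the treewidth. For the lower bound, the 5 vertices {1, 2, 3, 5, 6} are pairwise adjacent, and any tree decomposition puts a clique entirely inside one bag — forcing width ≥ 4. The upper and lower bounds meet at 4, so that is the treewidth.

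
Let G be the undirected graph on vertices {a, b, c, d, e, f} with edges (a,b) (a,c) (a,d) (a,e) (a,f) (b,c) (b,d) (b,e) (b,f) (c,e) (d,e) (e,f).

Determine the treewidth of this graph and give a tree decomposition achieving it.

Treewidth 3.
One optimal decomposition is:
Bags: B1 = {a, b, c, e}  B2 = {a, b, e, f}  B3 = {a, b, d, e}
Tree: B1–B2, B1–B3

The largest bag has 4 vertices, giving width 3; this decomposition certifies tw(G) ≤ 3. Conversely, {a, b, d, e} is a clique of size 4, and the vertices of any clique must share a bag in every tree decomposition; so some bag has ≥ 4 vertices and tw(G) ≥ 3. The upper and lower bounds meet at 3, so that is the treewidth.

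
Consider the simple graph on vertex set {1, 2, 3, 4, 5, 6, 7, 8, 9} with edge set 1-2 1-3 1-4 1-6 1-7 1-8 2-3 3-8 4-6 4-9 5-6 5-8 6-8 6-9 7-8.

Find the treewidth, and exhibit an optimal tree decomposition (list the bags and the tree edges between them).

Treewidth 2.
Bags: B1 = {1, 3, 8}  B2 = {1, 2, 3}  B3 = {1, 6, 8}  B4 = {1, 7, 8}  B5 = {5, 6, 8}  B6 = {1, 4, 6}  B7 = {4, 6, 9}
Tree: B1–B2, B1–B3, B1–B4, B3–B5, B3–B6, B6–B7

Every bag has size at most 3, so the width is 3 − 1 = 2 and tw(G) ≤ 2. Conversely, {1, 3, 8} is a clique of size 3, and the vertices of any clique must share a bag in every tree decomposition; so some bag has ≥ 3 vertices and tw(G) ≥ 2. The upper and lower bounds meet at 2, so that is the treewidth.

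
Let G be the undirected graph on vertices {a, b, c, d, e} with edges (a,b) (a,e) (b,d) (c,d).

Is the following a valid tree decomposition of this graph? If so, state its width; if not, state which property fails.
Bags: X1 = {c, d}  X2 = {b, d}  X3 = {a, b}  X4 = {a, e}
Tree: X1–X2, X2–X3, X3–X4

Every vertex of G appears in some bag (union = {a, b, c, d, e}); every edge is covered by a bag; and for each vertex v the set of bags containing v is connected in the bag tree. The decomposition is therefore valid. The largest bag has 2 vertices, so the width is 1.

Yes; width 1.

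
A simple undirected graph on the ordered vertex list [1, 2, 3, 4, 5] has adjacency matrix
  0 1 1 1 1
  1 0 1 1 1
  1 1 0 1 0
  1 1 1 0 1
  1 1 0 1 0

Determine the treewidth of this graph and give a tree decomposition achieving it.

Each bag holds 4 vertices, so the decomposition has width 3, which upper-bounds the treewidth. On the other hand G contains the 4-clique {1, 2, 3, 4}. A clique must lie in a single bag of any decomposition, so no decomposition can have width below 3. Combining the bounds, tw(G) = 3.

Treewidth 3.
One optimal decomposition is:
Bags: B1 = {1, 2, 4, 5}  B2 = {1, 2, 3, 4}
Tree: B1–B2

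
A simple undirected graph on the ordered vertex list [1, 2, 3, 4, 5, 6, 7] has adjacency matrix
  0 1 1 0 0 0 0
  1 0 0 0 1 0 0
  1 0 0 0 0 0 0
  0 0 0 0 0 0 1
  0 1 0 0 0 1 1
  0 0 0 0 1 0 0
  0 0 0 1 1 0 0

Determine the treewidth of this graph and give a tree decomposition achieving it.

Treewidth 1.
One such decomposition:
Bags: B1 = {2, 5}  B2 = {5, 7}  B3 = {1, 2}  B4 = {4, 7}  B5 = {5, 6}  B6 = {1, 3}
Tree: B1–B2, B1–B3, B2–B4, B1–B5, B3–B6

Every bag has size at most 2, so the width is 2 − 1 = 1 and tw(G) ≤ 1. G has an edge, so its treewidth is at least 1. The upper and lower bounds meet at 1, so that is the treewidth.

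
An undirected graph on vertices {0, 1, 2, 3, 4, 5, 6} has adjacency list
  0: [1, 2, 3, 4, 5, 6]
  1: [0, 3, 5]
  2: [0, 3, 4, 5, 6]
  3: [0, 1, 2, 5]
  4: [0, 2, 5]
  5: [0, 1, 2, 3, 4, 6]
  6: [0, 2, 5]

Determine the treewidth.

A width-3 tree decomposition is:
Bags: B1 = {0, 1, 3, 5}  B2 = {0, 2, 3, 5}  B3 = {0, 2, 4, 5}  B4 = {0, 2, 5, 6}
Tree: B1–B2, B2–B3, B2–B4
Every bag has size at most 4, so the width is 4 − 1 = 3 and tw(G) ≤ 3. On the other hand G contains the 4-clique {0, 1, 3, 5}. A clique must lie in a single bag of any decomposition, so no decomposition can have width below 3. Therefore the treewidth is 3.

3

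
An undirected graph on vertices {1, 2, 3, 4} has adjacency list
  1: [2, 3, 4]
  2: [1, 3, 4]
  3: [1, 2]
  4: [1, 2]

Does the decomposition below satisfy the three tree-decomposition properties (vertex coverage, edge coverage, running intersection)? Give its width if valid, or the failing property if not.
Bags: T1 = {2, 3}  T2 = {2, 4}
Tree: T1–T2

No — vertex 1 appears in no bag.

A tree decomposition must satisfy three properties: every vertex lies in some bag; for every edge, both endpoints lie together in some bag; and for every vertex, the bags containing it form a connected subtree. Here vertex 1 appears in no bag, so the decomposition is invalid.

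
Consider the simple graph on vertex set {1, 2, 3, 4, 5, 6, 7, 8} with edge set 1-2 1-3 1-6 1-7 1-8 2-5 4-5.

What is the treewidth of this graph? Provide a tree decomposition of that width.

The largest bag has 2 vertices, giving width 1; this decomposition certifies tw(G) ≤ 1. Since G has at least one edge (e.g. 2–1), it is not an edgeless graph, so tw(G) ≥ 1. Combining the bounds, tw(G) = 1.

Treewidth 1.
One optimal decomposition is:
Bags: B1 = {1, 2}  B2 = {1, 6}  B3 = {2, 5}  B4 = {1, 7}  B5 = {1, 3}  B6 = {4, 5}  B7 = {1, 8}
Tree: B1–B2, B1–B3, B2–B4, B4–B5, B3–B6, B1–B7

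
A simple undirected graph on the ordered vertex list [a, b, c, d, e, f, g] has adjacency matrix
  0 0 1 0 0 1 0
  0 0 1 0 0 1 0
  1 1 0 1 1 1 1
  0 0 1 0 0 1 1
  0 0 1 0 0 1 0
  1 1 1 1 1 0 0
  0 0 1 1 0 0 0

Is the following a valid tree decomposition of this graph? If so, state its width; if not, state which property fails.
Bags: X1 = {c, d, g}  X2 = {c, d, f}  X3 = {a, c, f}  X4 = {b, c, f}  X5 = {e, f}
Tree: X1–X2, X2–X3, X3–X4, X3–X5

A tree decomposition must satisfy three properties: every vertex lies in some bag; for every edge, both endpoints lie together in some bag; and for every vertex, the bags containing it form a connected subtree. Here edge (c,e) lies in no bag, so the decomposition is invalid.

No — edge (c,e) lies in no bag.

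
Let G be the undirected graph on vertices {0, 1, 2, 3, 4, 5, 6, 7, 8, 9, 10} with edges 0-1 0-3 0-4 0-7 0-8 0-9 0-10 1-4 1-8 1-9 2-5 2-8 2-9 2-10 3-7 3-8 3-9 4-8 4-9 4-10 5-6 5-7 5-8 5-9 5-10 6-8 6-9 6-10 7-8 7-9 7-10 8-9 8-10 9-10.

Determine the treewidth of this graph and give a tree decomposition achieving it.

Every bag has size at most 5, so the width is 5 − 1 = 4 and tw(G) ≤ 4. For the lower bound, the 5 vertices {0, 1, 4, 8, 9} are pairwise adjacent, and any tree decomposition puts a clique entirely inside one bag — forcing width ≥ 4. The upper and lower bounds meet at 4, so that is the treewidth.

Treewidth 4.
Bags: B1 = {0, 7, 8, 9, 10}  B2 = {0, 3, 7, 8, 9}  B3 = {5, 7, 8, 9, 10}  B4 = {0, 4, 8, 9, 10}  B5 = {2, 5, 8, 9, 10}  B6 = {0, 1, 4, 8, 9}  B7 = {5, 6, 8, 9, 10}
Tree: B1–B2, B1–B3, B1–B4, B3–B5, B4–B6, B3–B7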